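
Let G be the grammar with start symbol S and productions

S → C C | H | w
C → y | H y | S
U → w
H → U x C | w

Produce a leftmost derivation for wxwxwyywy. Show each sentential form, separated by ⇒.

S ⇒ CC   [S → C C]
CC ⇒ HyC   [C → H y]
HyC ⇒ UxCyC   [H → U x C]
UxCyC ⇒ wxCyC   [U → w]
wxCyC ⇒ wxHyyC   [C → H y]
wxHyyC ⇒ wxUxCyyC   [H → U x C]
wxUxCyyC ⇒ wxwxCyyC   [U → w]
wxwxCyyC ⇒ wxwxSyyC   [C → S]
wxwxSyyC ⇒ wxwxwyyC   [S → w]
wxwxwyyC ⇒ wxwxwyyHy   [C → H y]
wxwxwyyHy ⇒ wxwxwyywy   [H → w]

S ⇒ CC ⇒ HyC ⇒ UxCyC ⇒ wxCyC ⇒ wxHyyC ⇒ wxUxCyyC ⇒ wxwxCyyC ⇒ wxwxSyyC ⇒ wxwxwyyC ⇒ wxwxwyyHy ⇒ wxwxwyywy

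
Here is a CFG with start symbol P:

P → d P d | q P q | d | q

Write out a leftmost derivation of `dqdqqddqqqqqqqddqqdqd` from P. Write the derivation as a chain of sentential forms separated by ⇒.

P ⇒ dPd ⇒ dqPqd ⇒ dqdPdqd ⇒ dqdqPqdqd ⇒ dqdqqPqqdqd ⇒ dqdqqdPdqqdqd ⇒ dqdqqddPddqqdqd ⇒ dqdqqddqPqddqqdqd ⇒ dqdqqddqqPqqddqqdqd ⇒ dqdqqddqqqPqqqddqqdqd ⇒ dqdqqddqqqqqqqddqqdqd

P ⇒ dPd   [P → d P d]
dPd ⇒ dqPqd   [P → q P q]
dqPqd ⇒ dqdPdqd   [P → d P d]
dqdPdqd ⇒ dqdqPqdqd   [P → q P q]
dqdqPqdqd ⇒ dqdqqPqqdqd   [P → q P q]
dqdqqPqqdqd ⇒ dqdqqdPdqqdqd   [P → d P d]
dqdqqdPdqqdqd ⇒ dqdqqddPddqqdqd   [P → d P d]
dqdqqddPddqqdqd ⇒ dqdqqddqPqddqqdqd   [P → q P q]
dqdqqddqPqddqqdqd ⇒ dqdqqddqqPqqddqqdqd   [P → q P q]
dqdqqddqqPqqddqqdqd ⇒ dqdqqddqqqPqqqddqqdqd   [P → q P q]
dqdqqddqqqPqqqddqqdqd ⇒ dqdqqddqqqqqqqddqqdqd   [P → q]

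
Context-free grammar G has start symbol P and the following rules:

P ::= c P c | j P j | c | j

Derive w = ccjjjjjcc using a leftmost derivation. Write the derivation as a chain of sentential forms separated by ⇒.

P ⇒ cPc   [P ::= c P c]
cPc ⇒ ccPcc   [P ::= c P c]
ccPcc ⇒ ccjPjcc   [P ::= j P j]
ccjPjcc ⇒ ccjjPjjcc   [P ::= j P j]
ccjjPjjcc ⇒ ccjjjjjcc   [P ::= j]

P⇒cPc⇒ccPcc⇒ccjPjcc⇒ccjjPjjcc⇒ccjjjjjcc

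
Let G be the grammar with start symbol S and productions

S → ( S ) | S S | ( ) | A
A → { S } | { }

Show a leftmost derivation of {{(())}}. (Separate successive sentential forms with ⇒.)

S ⇒ A   [S → A]
A ⇒ {S}   [A → { S }]
{S} ⇒ {A}   [S → A]
{A} ⇒ {{S}}   [A → { S }]
{{S}} ⇒ {{(S)}}   [S → ( S )]
{{(S)}} ⇒ {{(())}}   [S → ( )]

S ⇒ A ⇒ {S} ⇒ {A} ⇒ {{S}} ⇒ {{(S)}} ⇒ {{(())}}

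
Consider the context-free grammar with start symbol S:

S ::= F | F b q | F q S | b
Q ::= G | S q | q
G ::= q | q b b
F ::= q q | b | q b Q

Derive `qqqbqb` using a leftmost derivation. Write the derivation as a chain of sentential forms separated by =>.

S => FqS => qqqS => qqqFqS => qqqbqS => qqqbqb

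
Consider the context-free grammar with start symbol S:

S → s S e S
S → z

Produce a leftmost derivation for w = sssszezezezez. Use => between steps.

S => sSeS   [S → s S e S]
sSeS => ssSeSeS   [S → s S e S]
ssSeSeS => sssSeSeSeS   [S → s S e S]
sssSeSeSeS => ssssSeSeSeSeS   [S → s S e S]
ssssSeSeSeSeS => sssszeSeSeSeS   [S → z]
sssszeSeSeSeS => sssszezeSeSeS   [S → z]
sssszezeSeSeS => sssszezezeSeS   [S → z]
sssszezezeSeS => sssszezezezeS   [S → z]
sssszezezezeS => sssszezezezez   [S → z]

S => sSeS => ssSeSeS => sssSeSeSeS => ssssSeSeSeSeS => sssszeSeSeSeS => sssszezeSeSeS => sssszezezeSeS => sssszezezezeS => sssszezezezez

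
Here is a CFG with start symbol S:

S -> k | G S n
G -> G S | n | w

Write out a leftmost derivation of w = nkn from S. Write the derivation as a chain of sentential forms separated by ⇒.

S⇒GSn⇒nSn⇒nkn

S ⇒ GSn   [S -> G S n]
GSn ⇒ nSn   [G -> n]
nSn ⇒ nkn   [S -> k]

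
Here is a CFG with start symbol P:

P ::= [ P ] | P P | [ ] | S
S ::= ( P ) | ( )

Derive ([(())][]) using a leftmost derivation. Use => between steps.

P => S => (P) => (PP) => ([P]P) => ([S]P) => ([(P)]P) => ([(S)]P) => ([(())]P) => ([(())][])

P => S   [P ::= S]
S => (P)   [S ::= ( P )]
(P) => (PP)   [P ::= P P]
(PP) => ([P]P)   [P ::= [ P ]]
([P]P) => ([S]P)   [P ::= S]
([S]P) => ([(P)]P)   [S ::= ( P )]
([(P)]P) => ([(S)]P)   [P ::= S]
([(S)]P) => ([(())]P)   [S ::= ( )]
([(())]P) => ([(())][])   [P ::= [ ]]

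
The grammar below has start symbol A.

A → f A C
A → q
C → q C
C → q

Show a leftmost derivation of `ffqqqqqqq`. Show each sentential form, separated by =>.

A => fAC => ffACC => ffqCC => ffqqC => ffqqqC => ffqqqqC => ffqqqqqC => ffqqqqqqC => ffqqqqqqq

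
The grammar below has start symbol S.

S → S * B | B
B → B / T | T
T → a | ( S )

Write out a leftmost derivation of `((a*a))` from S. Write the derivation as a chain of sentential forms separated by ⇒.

S ⇒ B   [S → B]
B ⇒ T   [B → T]
T ⇒ (S)   [T → ( S )]
(S) ⇒ (B)   [S → B]
(B) ⇒ (T)   [B → T]
(T) ⇒ ((S))   [T → ( S )]
((S)) ⇒ ((S*B))   [S → S * B]
((S*B)) ⇒ ((B*B))   [S → B]
((B*B)) ⇒ ((T*B))   [B → T]
((T*B)) ⇒ ((a*B))   [T → a]
((a*B)) ⇒ ((a*T))   [B → T]
((a*T)) ⇒ ((a*a))   [T → a]

S ⇒ B ⇒ T ⇒ (S) ⇒ (B) ⇒ (T) ⇒ ((S)) ⇒ ((S*B)) ⇒ ((B*B)) ⇒ ((T*B)) ⇒ ((a*B)) ⇒ ((a*T)) ⇒ ((a*a))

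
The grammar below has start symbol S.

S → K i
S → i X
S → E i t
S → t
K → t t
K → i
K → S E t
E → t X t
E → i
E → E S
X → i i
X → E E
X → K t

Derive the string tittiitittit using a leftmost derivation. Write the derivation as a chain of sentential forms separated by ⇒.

S⇒Eit⇒tXtit⇒tEEtit⇒tiEtit⇒titXttit⇒titEEttit⇒tittXtEttit⇒tittiitEttit⇒tittiitittit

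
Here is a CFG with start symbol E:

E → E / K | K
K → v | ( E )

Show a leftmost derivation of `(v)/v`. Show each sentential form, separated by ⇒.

E ⇒ E/K ⇒ K/K ⇒ (E)/K ⇒ (K)/K ⇒ (v)/K ⇒ (v)/v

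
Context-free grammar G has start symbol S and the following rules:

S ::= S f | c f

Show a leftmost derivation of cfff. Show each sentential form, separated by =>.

S => Sf => Sff => cfff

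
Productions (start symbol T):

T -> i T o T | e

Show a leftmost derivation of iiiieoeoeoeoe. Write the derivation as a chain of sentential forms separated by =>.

T => iToT => iiToToT => iiiToToToT => iiiiToToToToT => iiiieoToToToT => iiiieoeoToToT => iiiieoeoeoToT => iiiieoeoeoeoT => iiiieoeoeoeoe

T => iToT   [T -> i T o T]
iToT => iiToToT   [T -> i T o T]
iiToToT => iiiToToToT   [T -> i T o T]
iiiToToToT => iiiiToToToToT   [T -> i T o T]
iiiiToToToToT => iiiieoToToToT   [T -> e]
iiiieoToToToT => iiiieoeoToToT   [T -> e]
iiiieoeoToToT => iiiieoeoeoToT   [T -> e]
iiiieoeoeoToT => iiiieoeoeoeoT   [T -> e]
iiiieoeoeoeoT => iiiieoeoeoeoe   [T -> e]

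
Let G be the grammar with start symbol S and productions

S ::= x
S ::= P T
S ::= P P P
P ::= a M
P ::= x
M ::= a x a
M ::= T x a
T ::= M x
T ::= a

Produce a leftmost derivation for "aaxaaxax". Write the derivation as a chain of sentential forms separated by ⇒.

S ⇒ PT ⇒ aMT ⇒ aTxaT ⇒ aaxaT ⇒ aaxaMx ⇒ aaxaaxax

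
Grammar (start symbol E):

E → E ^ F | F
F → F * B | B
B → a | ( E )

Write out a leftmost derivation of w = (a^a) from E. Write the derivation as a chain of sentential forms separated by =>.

E => F => B => (E) => (E^F) => (F^F) => (B^F) => (a^F) => (a^B) => (a^a)

E => F   [E → F]
F => B   [F → B]
B => (E)   [B → ( E )]
(E) => (E^F)   [E → E ^ F]
(E^F) => (F^F)   [E → F]
(F^F) => (B^F)   [F → B]
(B^F) => (a^F)   [B → a]
(a^F) => (a^B)   [F → B]
(a^B) => (a^a)   [B → a]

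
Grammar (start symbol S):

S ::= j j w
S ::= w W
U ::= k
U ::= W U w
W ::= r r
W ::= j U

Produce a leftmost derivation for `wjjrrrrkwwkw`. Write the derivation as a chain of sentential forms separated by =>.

S => wW => wjU => wjWUw => wjjUUw => wjjWUwUw => wjjrrUwUw => wjjrrWUwwUw => wjjrrrrUwwUw => wjjrrrrkwwUw => wjjrrrrkwwkw

S => wW   [S ::= w W]
wW => wjU   [W ::= j U]
wjU => wjWUw   [U ::= W U w]
wjWUw => wjjUUw   [W ::= j U]
wjjUUw => wjjWUwUw   [U ::= W U w]
wjjWUwUw => wjjrrUwUw   [W ::= r r]
wjjrrUwUw => wjjrrWUwwUw   [U ::= W U w]
wjjrrWUwwUw => wjjrrrrUwwUw   [W ::= r r]
wjjrrrrUwwUw => wjjrrrrkwwUw   [U ::= k]
wjjrrrrkwwUw => wjjrrrrkwwkw   [U ::= k]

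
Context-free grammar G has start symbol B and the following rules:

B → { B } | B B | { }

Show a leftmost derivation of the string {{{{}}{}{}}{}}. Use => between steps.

B=>{B}=>{BB}=>{{B}B}=>{{BB}B}=>{{BBB}B}=>{{{B}BB}B}=>{{{{}}BB}B}=>{{{{}}{}B}B}=>{{{{}}{}{}}B}=>{{{{}}{}{}}{}}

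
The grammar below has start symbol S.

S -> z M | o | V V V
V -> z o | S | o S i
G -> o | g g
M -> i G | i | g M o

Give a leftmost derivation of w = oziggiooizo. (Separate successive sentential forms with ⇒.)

S ⇒ VVV   [S -> V V V]
VVV ⇒ oSiVV   [V -> o S i]
oSiVV ⇒ ozMiVV   [S -> z M]
ozMiVV ⇒ oziGiVV   [M -> i G]
oziGiVV ⇒ oziggiVV   [G -> g g]
oziggiVV ⇒ oziggioSiV   [V -> o S i]
oziggioSiV ⇒ oziggiooiV   [S -> o]
oziggiooiV ⇒ oziggiooizo   [V -> z o]

S⇒VVV⇒oSiVV⇒ozMiVV⇒oziGiVV⇒oziggiVV⇒oziggioSiV⇒oziggiooiV⇒oziggiooizo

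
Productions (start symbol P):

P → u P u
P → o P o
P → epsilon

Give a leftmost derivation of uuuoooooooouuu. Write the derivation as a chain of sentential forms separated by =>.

P => uPu   [P → u P u]
uPu => uuPuu   [P → u P u]
uuPuu => uuuPuuu   [P → u P u]
uuuPuuu => uuuoPouuu   [P → o P o]
uuuoPouuu => uuuooPoouuu   [P → o P o]
uuuooPoouuu => uuuoooPooouuu   [P → o P o]
uuuoooPooouuu => uuuooooPoooouuu   [P → o P o]
uuuooooPoooouuu => uuuoooooooouuu   [P → epsilon]

P => uPu => uuPuu => uuuPuuu => uuuoPouuu => uuuooPoouuu => uuuoooPooouuu => uuuooooPoooouuu => uuuoooooooouuu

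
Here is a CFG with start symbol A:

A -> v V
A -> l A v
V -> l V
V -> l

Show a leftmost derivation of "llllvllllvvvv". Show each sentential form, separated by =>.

A => lAv   [A -> l A v]
lAv => llAvv   [A -> l A v]
llAvv => lllAvvv   [A -> l A v]
lllAvvv => llllAvvvv   [A -> l A v]
llllAvvvv => llllvVvvvv   [A -> v V]
llllvVvvvv => llllvlVvvvv   [V -> l V]
llllvlVvvvv => llllvllVvvvv   [V -> l V]
llllvllVvvvv => llllvlllVvvvv   [V -> l V]
llllvlllVvvvv => llllvllllvvvv   [V -> l]

A => lAv => llAvv => lllAvvv => llllAvvvv => llllvVvvvv => llllvlVvvvv => llllvllVvvvv => llllvlllVvvvv => llllvllllvvvv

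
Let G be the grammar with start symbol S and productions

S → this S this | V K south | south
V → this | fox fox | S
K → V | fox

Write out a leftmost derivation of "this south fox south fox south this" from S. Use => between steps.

S => this S this => this V K south this => this S K south this => this V K south K south this => this S K south K south this => this south K south K south this => this south fox south K south this => this south fox south fox south this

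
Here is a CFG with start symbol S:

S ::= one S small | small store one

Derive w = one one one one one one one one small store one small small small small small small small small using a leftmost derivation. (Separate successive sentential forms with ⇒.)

S ⇒ one S small ⇒ one one S small small ⇒ one one one S small small small ⇒ one one one one S small small small small ⇒ one one one one one S small small small small small ⇒ one one one one one one S small small small small small small ⇒ one one one one one one one S small small small small small small small ⇒ one one one one one one one one S small small small small small small small small ⇒ one one one one one one one one small store one small small small small small small small small

S ⇒ one S small   [S ::= one S small]
one S small ⇒ one one S small small   [S ::= one S small]
one one S small small ⇒ one one one S small small small   [S ::= one S small]
one one one S small small small ⇒ one one one one S small small small small   [S ::= one S small]
one one one one S small small small small ⇒ one one one one one S small small small small small   [S ::= one S small]
one one one one one S small small small small small ⇒ one one one one one one S small small small small small small   [S ::= one S small]
one one one one one one S small small small small small small ⇒ one one one one one one one S small small small small small small small   [S ::= one S small]
one one one one one one one S small small small small small small small ⇒ one one one one one one one one S small small small small small small small small   [S ::= one S small]
one one one one one one one one S small small small small small small small small ⇒ one one one one one one one one small store one small small small small small small small small   [S ::= small store one]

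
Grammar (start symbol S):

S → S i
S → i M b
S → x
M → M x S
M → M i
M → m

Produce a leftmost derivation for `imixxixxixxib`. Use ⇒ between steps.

S ⇒ iMb ⇒ iMib ⇒ iMxSib ⇒ iMxSxSib ⇒ iMixSxSib ⇒ iMxSixSxSib ⇒ iMixSixSxSib ⇒ imixSixSxSib ⇒ imixxixSxSib ⇒ imixxixSixSib ⇒ imixxixxixSib ⇒ imixxixxixxib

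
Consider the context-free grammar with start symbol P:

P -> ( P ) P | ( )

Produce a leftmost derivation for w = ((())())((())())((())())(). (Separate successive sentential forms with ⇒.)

P⇒(P)P⇒((P)P)P⇒((())P)P⇒((())())P⇒((())())(P)P⇒((())())((P)P)P⇒((())())((())P)P⇒((())())((())())P⇒((())())((())())(P)P⇒((())())((())())((P)P)P⇒((())())((())())((())P)P⇒((())())((())())((())())P⇒((())())((())())((())())()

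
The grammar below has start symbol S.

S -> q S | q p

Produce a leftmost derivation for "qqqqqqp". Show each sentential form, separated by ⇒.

S ⇒ qS ⇒ qqS ⇒ qqqS ⇒ qqqqS ⇒ qqqqqS ⇒ qqqqqqp

S ⇒ qS   [S -> q S]
qS ⇒ qqS   [S -> q S]
qqS ⇒ qqqS   [S -> q S]
qqqS ⇒ qqqqS   [S -> q S]
qqqqS ⇒ qqqqqS   [S -> q S]
qqqqqS ⇒ qqqqqqp   [S -> q p]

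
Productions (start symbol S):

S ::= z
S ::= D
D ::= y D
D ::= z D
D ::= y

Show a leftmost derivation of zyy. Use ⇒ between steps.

S ⇒ D ⇒ zD ⇒ zyD ⇒ zyy

S ⇒ D   [S ::= D]
D ⇒ zD   [D ::= z D]
zD ⇒ zyD   [D ::= y D]
zyD ⇒ zyy   [D ::= y]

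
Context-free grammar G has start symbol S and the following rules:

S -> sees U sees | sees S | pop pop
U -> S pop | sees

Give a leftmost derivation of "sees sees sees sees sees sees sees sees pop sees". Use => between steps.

S => sees S   [S -> sees S]
sees S => sees sees U sees   [S -> sees U sees]
sees sees U sees => sees sees S pop sees   [U -> S pop]
sees sees S pop sees => sees sees sees S pop sees   [S -> sees S]
sees sees sees S pop sees => sees sees sees sees S pop sees   [S -> sees S]
sees sees sees sees S pop sees => sees sees sees sees sees S pop sees   [S -> sees S]
sees sees sees sees sees S pop sees => sees sees sees sees sees sees U sees pop sees   [S -> sees U sees]
sees sees sees sees sees sees U sees pop sees => sees sees sees sees sees sees sees sees pop sees   [U -> sees]

S => sees S => sees sees U sees => sees sees S pop sees => sees sees sees S pop sees => sees sees sees sees S pop sees => sees sees sees sees sees S pop sees => sees sees sees sees sees sees U sees pop sees => sees sees sees sees sees sees sees sees pop sees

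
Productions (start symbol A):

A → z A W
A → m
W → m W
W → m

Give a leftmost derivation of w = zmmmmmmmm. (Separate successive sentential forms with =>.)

A => zAW   [A → z A W]
zAW => zmW   [A → m]
zmW => zmmW   [W → m W]
zmmW => zmmmW   [W → m W]
zmmmW => zmmmmW   [W → m W]
zmmmmW => zmmmmmW   [W → m W]
zmmmmmW => zmmmmmmW   [W → m W]
zmmmmmmW => zmmmmmmmW   [W → m W]
zmmmmmmmW => zmmmmmmmm   [W → m]

A => zAW => zmW => zmmW => zmmmW => zmmmmW => zmmmmmW => zmmmmmmW => zmmmmmmmW => zmmmmmmmm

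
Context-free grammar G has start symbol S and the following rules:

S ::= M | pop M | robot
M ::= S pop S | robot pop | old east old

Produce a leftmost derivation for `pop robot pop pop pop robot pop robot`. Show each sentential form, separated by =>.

S => pop M   [S ::= pop M]
pop M => pop S pop S   [M ::= S pop S]
pop S pop S => pop M pop S   [S ::= M]
pop M pop S => pop robot pop pop S   [M ::= robot pop]
pop robot pop pop S => pop robot pop pop pop M   [S ::= pop M]
pop robot pop pop pop M => pop robot pop pop pop S pop S   [M ::= S pop S]
pop robot pop pop pop S pop S => pop robot pop pop pop robot pop S   [S ::= robot]
pop robot pop pop pop robot pop S => pop robot pop pop pop robot pop robot   [S ::= robot]

S => pop M => pop S pop S => pop M pop S => pop robot pop pop S => pop robot pop pop pop M => pop robot pop pop pop S pop S => pop robot pop pop pop robot pop S => pop robot pop pop pop robot pop robot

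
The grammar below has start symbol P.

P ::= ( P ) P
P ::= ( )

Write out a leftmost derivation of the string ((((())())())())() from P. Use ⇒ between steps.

P⇒(P)P⇒((P)P)P⇒(((P)P)P)P⇒((((P)P)P)P)P⇒((((())P)P)P)P⇒((((())())P)P)P⇒((((())())())P)P⇒((((())())())())P⇒((((())())())())()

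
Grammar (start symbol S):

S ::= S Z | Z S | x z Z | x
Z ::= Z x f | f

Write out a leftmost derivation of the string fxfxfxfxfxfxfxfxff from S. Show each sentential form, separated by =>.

S => SZ   [S ::= S Z]
SZ => SZZ   [S ::= S Z]
SZZ => ZSZZ   [S ::= Z S]
ZSZZ => ZxfSZZ   [Z ::= Z x f]
ZxfSZZ => ZxfxfSZZ   [Z ::= Z x f]
ZxfxfSZZ => ZxfxfxfSZZ   [Z ::= Z x f]
ZxfxfxfSZZ => ZxfxfxfxfSZZ   [Z ::= Z x f]
ZxfxfxfxfSZZ => ZxfxfxfxfxfSZZ   [Z ::= Z x f]
ZxfxfxfxfxfSZZ => ZxfxfxfxfxfxfSZZ   [Z ::= Z x f]
ZxfxfxfxfxfxfSZZ => ZxfxfxfxfxfxfxfSZZ   [Z ::= Z x f]
ZxfxfxfxfxfxfxfSZZ => fxfxfxfxfxfxfxfSZZ   [Z ::= f]
fxfxfxfxfxfxfxfSZZ => fxfxfxfxfxfxfxfxZZ   [S ::= x]
fxfxfxfxfxfxfxfxZZ => fxfxfxfxfxfxfxfxfZ   [Z ::= f]
fxfxfxfxfxfxfxfxfZ => fxfxfxfxfxfxfxfxff   [Z ::= f]

S => SZ => SZZ => ZSZZ => ZxfSZZ => ZxfxfSZZ => ZxfxfxfSZZ => ZxfxfxfxfSZZ => ZxfxfxfxfxfSZZ => ZxfxfxfxfxfxfSZZ => ZxfxfxfxfxfxfxfSZZ => fxfxfxfxfxfxfxfSZZ => fxfxfxfxfxfxfxfxZZ => fxfxfxfxfxfxfxfxfZ => fxfxfxfxfxfxfxfxff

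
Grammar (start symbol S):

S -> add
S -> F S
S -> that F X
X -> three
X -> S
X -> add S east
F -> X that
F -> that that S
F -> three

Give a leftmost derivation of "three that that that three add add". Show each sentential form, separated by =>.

S => F S => X that S => three that S => three that F S => three that that that S S => three that that that F S S => three that that that three S S => three that that that three add S => three that that that three add add

S => F S   [S -> F S]
F S => X that S   [F -> X that]
X that S => three that S   [X -> three]
three that S => three that F S   [S -> F S]
three that F S => three that that that S S   [F -> that that S]
three that that that S S => three that that that F S S   [S -> F S]
three that that that F S S => three that that that three S S   [F -> three]
three that that that three S S => three that that that three add S   [S -> add]
three that that that three add S => three that that that three add add   [S -> add]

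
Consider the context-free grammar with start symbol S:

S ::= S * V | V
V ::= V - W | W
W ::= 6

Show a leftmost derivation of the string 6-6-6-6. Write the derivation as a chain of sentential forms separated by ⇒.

S ⇒ V ⇒ V-W ⇒ V-W-W ⇒ V-W-W-W ⇒ W-W-W-W ⇒ 6-W-W-W ⇒ 6-6-W-W ⇒ 6-6-6-W ⇒ 6-6-6-6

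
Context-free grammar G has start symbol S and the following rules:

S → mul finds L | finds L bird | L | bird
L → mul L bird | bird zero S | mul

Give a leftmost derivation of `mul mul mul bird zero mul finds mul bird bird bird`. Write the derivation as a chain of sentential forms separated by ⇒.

S ⇒ L ⇒ mul L bird ⇒ mul mul L bird bird ⇒ mul mul mul L bird bird bird ⇒ mul mul mul bird zero S bird bird bird ⇒ mul mul mul bird zero mul finds L bird bird bird ⇒ mul mul mul bird zero mul finds mul bird bird bird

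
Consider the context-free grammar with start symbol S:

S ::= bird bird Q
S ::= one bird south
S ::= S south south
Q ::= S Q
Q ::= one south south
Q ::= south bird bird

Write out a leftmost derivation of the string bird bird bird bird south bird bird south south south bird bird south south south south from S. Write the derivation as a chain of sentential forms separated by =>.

S => S south south => S south south south south => bird bird Q south south south south => bird bird S Q south south south south => bird bird S south south Q south south south south => bird bird bird bird Q south south Q south south south south => bird bird bird bird south bird bird south south Q south south south south => bird bird bird bird south bird bird south south south bird bird south south south south

S => S south south   [S ::= S south south]
S south south => S south south south south   [S ::= S south south]
S south south south south => bird bird Q south south south south   [S ::= bird bird Q]
bird bird Q south south south south => bird bird S Q south south south south   [Q ::= S Q]
bird bird S Q south south south south => bird bird S south south Q south south south south   [S ::= S south south]
bird bird S south south Q south south south south => bird bird bird bird Q south south Q south south south south   [S ::= bird bird Q]
bird bird bird bird Q south south Q south south south south => bird bird bird bird south bird bird south south Q south south south south   [Q ::= south bird bird]
bird bird bird bird south bird bird south south Q south south south south => bird bird bird bird south bird bird south south south bird bird south south south south   [Q ::= south bird bird]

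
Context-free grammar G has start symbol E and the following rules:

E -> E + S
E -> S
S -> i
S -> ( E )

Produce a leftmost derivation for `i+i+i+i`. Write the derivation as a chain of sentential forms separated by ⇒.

E ⇒ E+S   [E -> E + S]
E+S ⇒ E+S+S   [E -> E + S]
E+S+S ⇒ E+S+S+S   [E -> E + S]
E+S+S+S ⇒ S+S+S+S   [E -> S]
S+S+S+S ⇒ i+S+S+S   [S -> i]
i+S+S+S ⇒ i+i+S+S   [S -> i]
i+i+S+S ⇒ i+i+i+S   [S -> i]
i+i+i+S ⇒ i+i+i+i   [S -> i]

E ⇒ E+S ⇒ E+S+S ⇒ E+S+S+S ⇒ S+S+S+S ⇒ i+S+S+S ⇒ i+i+S+S ⇒ i+i+i+S ⇒ i+i+i+i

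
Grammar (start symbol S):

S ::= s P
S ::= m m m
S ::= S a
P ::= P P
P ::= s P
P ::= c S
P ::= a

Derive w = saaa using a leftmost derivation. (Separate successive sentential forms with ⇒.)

S ⇒ Sa ⇒ Saa ⇒ sPaa ⇒ saaa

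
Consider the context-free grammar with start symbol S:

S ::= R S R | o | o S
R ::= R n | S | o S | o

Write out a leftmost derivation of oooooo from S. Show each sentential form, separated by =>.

S=>RSR=>oSR=>ooR=>oooS=>oooRSR=>oooSSR=>ooooSR=>oooooR=>oooooo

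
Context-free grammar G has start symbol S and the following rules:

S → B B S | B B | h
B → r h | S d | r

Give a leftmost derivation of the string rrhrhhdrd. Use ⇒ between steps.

S ⇒ BBS   [S → B B S]
BBS ⇒ rBS   [B → r]
rBS ⇒ rrhS   [B → r h]
rrhS ⇒ rrhBB   [S → B B]
rrhBB ⇒ rrhrhB   [B → r h]
rrhrhB ⇒ rrhrhSd   [B → S d]
rrhrhSd ⇒ rrhrhBBd   [S → B B]
rrhrhBBd ⇒ rrhrhSdBd   [B → S d]
rrhrhSdBd ⇒ rrhrhhdBd   [S → h]
rrhrhhdBd ⇒ rrhrhhdrd   [B → r]

S ⇒ BBS ⇒ rBS ⇒ rrhS ⇒ rrhBB ⇒ rrhrhB ⇒ rrhrhSd ⇒ rrhrhBBd ⇒ rrhrhSdBd ⇒ rrhrhhdBd ⇒ rrhrhhdrd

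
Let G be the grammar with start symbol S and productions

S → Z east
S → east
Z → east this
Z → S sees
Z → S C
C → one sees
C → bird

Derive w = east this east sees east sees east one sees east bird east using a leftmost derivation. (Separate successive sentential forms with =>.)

S => Z east   [S → Z east]
Z east => S C east   [Z → S C]
S C east => Z east C east   [S → Z east]
Z east C east => S C east C east   [Z → S C]
S C east C east => Z east C east C east   [S → Z east]
Z east C east C east => S sees east C east C east   [Z → S sees]
S sees east C east C east => Z east sees east C east C east   [S → Z east]
Z east sees east C east C east => S sees east sees east C east C east   [Z → S sees]
S sees east sees east C east C east => Z east sees east sees east C east C east   [S → Z east]
Z east sees east sees east C east C east => east this east sees east sees east C east C east   [Z → east this]
east this east sees east sees east C east C east => east this east sees east sees east one sees east C east   [C → one sees]
east this east sees east sees east one sees east C east => east this east sees east sees east one sees east bird east   [C → bird]

S => Z east => S C east => Z east C east => S C east C east => Z east C east C east => S sees east C east C east => Z east sees east C east C east => S sees east sees east C east C east => Z east sees east sees east C east C east => east this east sees east sees east C east C east => east this east sees east sees east one sees east C east => east this east sees east sees east one sees east bird east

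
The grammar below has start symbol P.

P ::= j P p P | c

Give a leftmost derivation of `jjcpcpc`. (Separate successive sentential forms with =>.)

P => jPpP => jjPpPpP => jjcpPpP => jjcpcpP => jjcpcpc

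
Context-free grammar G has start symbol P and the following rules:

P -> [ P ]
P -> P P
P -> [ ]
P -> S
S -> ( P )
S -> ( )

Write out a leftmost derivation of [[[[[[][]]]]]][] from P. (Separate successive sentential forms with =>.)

P => PP   [P -> P P]
PP => [P]P   [P -> [ P ]]
[P]P => [[P]]P   [P -> [ P ]]
[[P]]P => [[[P]]]P   [P -> [ P ]]
[[[P]]]P => [[[[P]]]]P   [P -> [ P ]]
[[[[P]]]]P => [[[[[P]]]]]P   [P -> [ P ]]
[[[[[P]]]]]P => [[[[[PP]]]]]P   [P -> P P]
[[[[[PP]]]]]P => [[[[[[]P]]]]]P   [P -> [ ]]
[[[[[[]P]]]]]P => [[[[[[][]]]]]]P   [P -> [ ]]
[[[[[[][]]]]]]P => [[[[[[][]]]]]][]   [P -> [ ]]

P => PP => [P]P => [[P]]P => [[[P]]]P => [[[[P]]]]P => [[[[[P]]]]]P => [[[[[PP]]]]]P => [[[[[[]P]]]]]P => [[[[[[][]]]]]]P => [[[[[[][]]]]]][]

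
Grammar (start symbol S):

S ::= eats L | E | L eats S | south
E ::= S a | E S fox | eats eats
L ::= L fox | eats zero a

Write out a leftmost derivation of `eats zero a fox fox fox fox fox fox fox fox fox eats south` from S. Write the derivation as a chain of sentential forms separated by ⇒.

S ⇒ L eats S ⇒ L fox eats S ⇒ L fox fox eats S ⇒ L fox fox fox eats S ⇒ L fox fox fox fox eats S ⇒ L fox fox fox fox fox eats S ⇒ L fox fox fox fox fox fox eats S ⇒ L fox fox fox fox fox fox fox eats S ⇒ L fox fox fox fox fox fox fox fox eats S ⇒ L fox fox fox fox fox fox fox fox fox eats S ⇒ eats zero a fox fox fox fox fox fox fox fox fox eats S ⇒ eats zero a fox fox fox fox fox fox fox fox fox eats south

S ⇒ L eats S   [S ::= L eats S]
L eats S ⇒ L fox eats S   [L ::= L fox]
L fox eats S ⇒ L fox fox eats S   [L ::= L fox]
L fox fox eats S ⇒ L fox fox fox eats S   [L ::= L fox]
L fox fox fox eats S ⇒ L fox fox fox fox eats S   [L ::= L fox]
L fox fox fox fox eats S ⇒ L fox fox fox fox fox eats S   [L ::= L fox]
L fox fox fox fox fox eats S ⇒ L fox fox fox fox fox fox eats S   [L ::= L fox]
L fox fox fox fox fox fox eats S ⇒ L fox fox fox fox fox fox fox eats S   [L ::= L fox]
L fox fox fox fox fox fox fox eats S ⇒ L fox fox fox fox fox fox fox fox eats S   [L ::= L fox]
L fox fox fox fox fox fox fox fox eats S ⇒ L fox fox fox fox fox fox fox fox fox eats S   [L ::= L fox]
L fox fox fox fox fox fox fox fox fox eats S ⇒ eats zero a fox fox fox fox fox fox fox fox fox eats S   [L ::= eats zero a]
eats zero a fox fox fox fox fox fox fox fox fox eats S ⇒ eats zero a fox fox fox fox fox fox fox fox fox eats south   [S ::= south]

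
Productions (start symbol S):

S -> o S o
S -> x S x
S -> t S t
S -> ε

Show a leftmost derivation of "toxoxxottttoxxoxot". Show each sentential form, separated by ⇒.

S ⇒ tSt   [S -> t S t]
tSt ⇒ toSot   [S -> o S o]
toSot ⇒ toxSxot   [S -> x S x]
toxSxot ⇒ toxoSoxot   [S -> o S o]
toxoSoxot ⇒ toxoxSxoxot   [S -> x S x]
toxoxSxoxot ⇒ toxoxxSxxoxot   [S -> x S x]
toxoxxSxxoxot ⇒ toxoxxoSoxxoxot   [S -> o S o]
toxoxxoSoxxoxot ⇒ toxoxxotStoxxoxot   [S -> t S t]
toxoxxotStoxxoxot ⇒ toxoxxottSttoxxoxot   [S -> t S t]
toxoxxottSttoxxoxot ⇒ toxoxxottttoxxoxot   [S -> ε]

S⇒tSt⇒toSot⇒toxSxot⇒toxoSoxot⇒toxoxSxoxot⇒toxoxxSxxoxot⇒toxoxxoSoxxoxot⇒toxoxxotStoxxoxot⇒toxoxxottSttoxxoxot⇒toxoxxottttoxxoxot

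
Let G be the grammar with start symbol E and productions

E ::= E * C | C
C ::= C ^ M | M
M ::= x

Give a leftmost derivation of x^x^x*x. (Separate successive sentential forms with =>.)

E => E*C => C*C => C^M*C => C^M^M*C => M^M^M*C => x^M^M*C => x^x^M*C => x^x^x*C => x^x^x*M => x^x^x*x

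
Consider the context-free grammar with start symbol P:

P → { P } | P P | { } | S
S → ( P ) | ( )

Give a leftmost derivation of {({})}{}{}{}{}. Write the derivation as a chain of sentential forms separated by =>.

P => PP => PPP => PPPP => PPPPP => {P}PPPP => {S}PPPP => {(P)}PPPP => {({})}PPPP => {({})}{}PPP => {({})}{}{}PP => {({})}{}{}{}P => {({})}{}{}{}{}

P => PP   [P → P P]
PP => PPP   [P → P P]
PPP => PPPP   [P → P P]
PPPP => PPPPP   [P → P P]
PPPPP => {P}PPPP   [P → { P }]
{P}PPPP => {S}PPPP   [P → S]
{S}PPPP => {(P)}PPPP   [S → ( P )]
{(P)}PPPP => {({})}PPPP   [P → { }]
{({})}PPPP => {({})}{}PPP   [P → { }]
{({})}{}PPP => {({})}{}{}PP   [P → { }]
{({})}{}{}PP => {({})}{}{}{}P   [P → { }]
{({})}{}{}{}P => {({})}{}{}{}{}   [P → { }]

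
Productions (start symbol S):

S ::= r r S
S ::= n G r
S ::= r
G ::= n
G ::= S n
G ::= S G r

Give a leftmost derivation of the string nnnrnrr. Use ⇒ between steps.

S⇒nGr⇒nSGrr⇒nnGrGrr⇒nnnrGrr⇒nnnrnrr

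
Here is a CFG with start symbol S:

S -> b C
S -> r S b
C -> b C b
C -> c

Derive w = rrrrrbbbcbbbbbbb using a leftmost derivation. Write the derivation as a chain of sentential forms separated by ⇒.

S ⇒ rSb ⇒ rrSbb ⇒ rrrSbbb ⇒ rrrrSbbbb ⇒ rrrrrSbbbbb ⇒ rrrrrbCbbbbb ⇒ rrrrrbbCbbbbbb ⇒ rrrrrbbbCbbbbbbb ⇒ rrrrrbbbcbbbbbbb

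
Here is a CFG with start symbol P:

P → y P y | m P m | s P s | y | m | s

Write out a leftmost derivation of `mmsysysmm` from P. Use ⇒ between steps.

P⇒mPm⇒mmPmm⇒mmsPsmm⇒mmsyPysmm⇒mmsysysmm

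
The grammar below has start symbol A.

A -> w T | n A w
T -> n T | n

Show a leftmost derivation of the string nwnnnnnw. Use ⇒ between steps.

A⇒nAw⇒nwTw⇒nwnTw⇒nwnnTw⇒nwnnnTw⇒nwnnnnTw⇒nwnnnnnw

A ⇒ nAw   [A -> n A w]
nAw ⇒ nwTw   [A -> w T]
nwTw ⇒ nwnTw   [T -> n T]
nwnTw ⇒ nwnnTw   [T -> n T]
nwnnTw ⇒ nwnnnTw   [T -> n T]
nwnnnTw ⇒ nwnnnnTw   [T -> n T]
nwnnnnTw ⇒ nwnnnnnw   [T -> n]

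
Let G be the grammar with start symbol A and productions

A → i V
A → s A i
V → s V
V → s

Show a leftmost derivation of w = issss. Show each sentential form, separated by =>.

A => iV   [A → i V]
iV => isV   [V → s V]
isV => issV   [V → s V]
issV => isssV   [V → s V]
isssV => issss   [V → s]

A => iV => isV => issV => isssV => issss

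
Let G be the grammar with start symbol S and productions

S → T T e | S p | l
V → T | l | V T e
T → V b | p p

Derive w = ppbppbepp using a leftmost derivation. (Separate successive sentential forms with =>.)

S => Sp => Spp => TTepp => VbTepp => TbTepp => ppbTepp => ppbVbepp => ppbTbepp => ppbppbepp

S => Sp   [S → S p]
Sp => Spp   [S → S p]
Spp => TTepp   [S → T T e]
TTepp => VbTepp   [T → V b]
VbTepp => TbTepp   [V → T]
TbTepp => ppbTepp   [T → p p]
ppbTepp => ppbVbepp   [T → V b]
ppbVbepp => ppbTbepp   [V → T]
ppbTbepp => ppbppbepp   [T → p p]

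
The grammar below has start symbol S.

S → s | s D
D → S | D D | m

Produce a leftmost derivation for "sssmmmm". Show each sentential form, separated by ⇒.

S ⇒ sD   [S → s D]
sD ⇒ sDD   [D → D D]
sDD ⇒ sSD   [D → S]
sSD ⇒ ssD   [S → s]
ssD ⇒ ssDD   [D → D D]
ssDD ⇒ ssDDD   [D → D D]
ssDDD ⇒ ssDDDD   [D → D D]
ssDDDD ⇒ ssDDDDD   [D → D D]
ssDDDDD ⇒ ssSDDDD   [D → S]
ssSDDDD ⇒ sssDDDD   [S → s]
sssDDDD ⇒ sssmDDD   [D → m]
sssmDDD ⇒ sssmmDD   [D → m]
sssmmDD ⇒ sssmmmD   [D → m]
sssmmmD ⇒ sssmmmm   [D → m]

S ⇒ sD ⇒ sDD ⇒ sSD ⇒ ssD ⇒ ssDD ⇒ ssDDD ⇒ ssDDDD ⇒ ssDDDDD ⇒ ssSDDDD ⇒ sssDDDD ⇒ sssmDDD ⇒ sssmmDD ⇒ sssmmmD ⇒ sssmmmm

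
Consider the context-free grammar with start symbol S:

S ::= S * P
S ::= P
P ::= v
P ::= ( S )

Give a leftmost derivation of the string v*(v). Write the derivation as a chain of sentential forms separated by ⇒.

S ⇒ S*P ⇒ P*P ⇒ v*P ⇒ v*(S) ⇒ v*(P) ⇒ v*(v)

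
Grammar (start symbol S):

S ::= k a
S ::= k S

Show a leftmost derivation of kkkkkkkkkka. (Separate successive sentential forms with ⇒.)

S ⇒ kS   [S ::= k S]
kS ⇒ kkS   [S ::= k S]
kkS ⇒ kkkS   [S ::= k S]
kkkS ⇒ kkkkS   [S ::= k S]
kkkkS ⇒ kkkkkS   [S ::= k S]
kkkkkS ⇒ kkkkkkS   [S ::= k S]
kkkkkkS ⇒ kkkkkkkS   [S ::= k S]
kkkkkkkS ⇒ kkkkkkkkS   [S ::= k S]
kkkkkkkkS ⇒ kkkkkkkkkS   [S ::= k S]
kkkkkkkkkS ⇒ kkkkkkkkkka   [S ::= k a]

S⇒kS⇒kkS⇒kkkS⇒kkkkS⇒kkkkkS⇒kkkkkkS⇒kkkkkkkS⇒kkkkkkkkS⇒kkkkkkkkkS⇒kkkkkkkkkka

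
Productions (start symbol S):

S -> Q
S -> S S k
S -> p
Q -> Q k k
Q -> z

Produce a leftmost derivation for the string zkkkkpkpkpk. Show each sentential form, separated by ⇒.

S ⇒ SSk ⇒ SSkSk ⇒ SSkSkSk ⇒ QSkSkSk ⇒ QkkSkSkSk ⇒ QkkkkSkSkSk ⇒ zkkkkSkSkSk ⇒ zkkkkpkSkSk ⇒ zkkkkpkpkSk ⇒ zkkkkpkpkpk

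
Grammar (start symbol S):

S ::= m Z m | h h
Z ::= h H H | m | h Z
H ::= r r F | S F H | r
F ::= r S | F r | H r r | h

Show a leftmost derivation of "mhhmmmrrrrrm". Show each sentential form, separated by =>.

S => mZm   [S ::= m Z m]
mZm => mhZm   [Z ::= h Z]
mhZm => mhhHHm   [Z ::= h H H]
mhhHHm => mhhSFHHm   [H ::= S F H]
mhhSFHHm => mhhmZmFHHm   [S ::= m Z m]
mhhmZmFHHm => mhhmmmFHHm   [Z ::= m]
mhhmmmFHHm => mhhmmmHrrHHm   [F ::= H r r]
mhhmmmHrrHHm => mhhmmmrrrHHm   [H ::= r]
mhhmmmrrrHHm => mhhmmmrrrrHm   [H ::= r]
mhhmmmrrrrHm => mhhmmmrrrrrm   [H ::= r]

S=>mZm=>mhZm=>mhhHHm=>mhhSFHHm=>mhhmZmFHHm=>mhhmmmFHHm=>mhhmmmHrrHHm=>mhhmmmrrrHHm=>mhhmmmrrrrHm=>mhhmmmrrrrrm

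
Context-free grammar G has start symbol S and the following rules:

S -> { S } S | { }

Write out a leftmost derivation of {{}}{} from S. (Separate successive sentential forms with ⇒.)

S ⇒ {S}S ⇒ {{}}S ⇒ {{}}{}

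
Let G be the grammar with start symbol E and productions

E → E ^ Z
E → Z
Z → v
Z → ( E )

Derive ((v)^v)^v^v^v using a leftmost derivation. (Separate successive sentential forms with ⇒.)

E ⇒ E^Z   [E → E ^ Z]
E^Z ⇒ E^Z^Z   [E → E ^ Z]
E^Z^Z ⇒ E^Z^Z^Z   [E → E ^ Z]
E^Z^Z^Z ⇒ Z^Z^Z^Z   [E → Z]
Z^Z^Z^Z ⇒ (E)^Z^Z^Z   [Z → ( E )]
(E)^Z^Z^Z ⇒ (E^Z)^Z^Z^Z   [E → E ^ Z]
(E^Z)^Z^Z^Z ⇒ (Z^Z)^Z^Z^Z   [E → Z]
(Z^Z)^Z^Z^Z ⇒ ((E)^Z)^Z^Z^Z   [Z → ( E )]
((E)^Z)^Z^Z^Z ⇒ ((Z)^Z)^Z^Z^Z   [E → Z]
((Z)^Z)^Z^Z^Z ⇒ ((v)^Z)^Z^Z^Z   [Z → v]
((v)^Z)^Z^Z^Z ⇒ ((v)^v)^Z^Z^Z   [Z → v]
((v)^v)^Z^Z^Z ⇒ ((v)^v)^v^Z^Z   [Z → v]
((v)^v)^v^Z^Z ⇒ ((v)^v)^v^v^Z   [Z → v]
((v)^v)^v^v^Z ⇒ ((v)^v)^v^v^v   [Z → v]

E ⇒ E^Z ⇒ E^Z^Z ⇒ E^Z^Z^Z ⇒ Z^Z^Z^Z ⇒ (E)^Z^Z^Z ⇒ (E^Z)^Z^Z^Z ⇒ (Z^Z)^Z^Z^Z ⇒ ((E)^Z)^Z^Z^Z ⇒ ((Z)^Z)^Z^Z^Z ⇒ ((v)^Z)^Z^Z^Z ⇒ ((v)^v)^Z^Z^Z ⇒ ((v)^v)^v^Z^Z ⇒ ((v)^v)^v^v^Z ⇒ ((v)^v)^v^v^v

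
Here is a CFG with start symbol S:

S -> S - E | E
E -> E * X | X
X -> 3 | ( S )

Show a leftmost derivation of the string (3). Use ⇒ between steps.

S⇒E⇒X⇒(S)⇒(E)⇒(X)⇒(3)

S ⇒ E   [S -> E]
E ⇒ X   [E -> X]
X ⇒ (S)   [X -> ( S )]
(S) ⇒ (E)   [S -> E]
(E) ⇒ (X)   [E -> X]
(X) ⇒ (3)   [X -> 3]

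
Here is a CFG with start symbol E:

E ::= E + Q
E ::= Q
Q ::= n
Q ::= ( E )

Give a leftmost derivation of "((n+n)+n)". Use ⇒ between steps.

E ⇒ Q ⇒ (E) ⇒ (E+Q) ⇒ (Q+Q) ⇒ ((E)+Q) ⇒ ((E+Q)+Q) ⇒ ((Q+Q)+Q) ⇒ ((n+Q)+Q) ⇒ ((n+n)+Q) ⇒ ((n+n)+n)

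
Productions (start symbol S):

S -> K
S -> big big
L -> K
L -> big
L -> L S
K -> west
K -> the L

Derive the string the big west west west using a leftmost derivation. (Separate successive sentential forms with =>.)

S => K => the L => the L S => the L S S => the L S S S => the big S S S => the big K S S => the big west S S => the big west K S => the big west west S => the big west west K => the big west west west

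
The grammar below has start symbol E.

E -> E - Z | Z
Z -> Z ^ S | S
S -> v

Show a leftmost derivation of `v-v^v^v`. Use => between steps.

E => E-Z   [E -> E - Z]
E-Z => Z-Z   [E -> Z]
Z-Z => S-Z   [Z -> S]
S-Z => v-Z   [S -> v]
v-Z => v-Z^S   [Z -> Z ^ S]
v-Z^S => v-Z^S^S   [Z -> Z ^ S]
v-Z^S^S => v-S^S^S   [Z -> S]
v-S^S^S => v-v^S^S   [S -> v]
v-v^S^S => v-v^v^S   [S -> v]
v-v^v^S => v-v^v^v   [S -> v]

E=>E-Z=>Z-Z=>S-Z=>v-Z=>v-Z^S=>v-Z^S^S=>v-S^S^S=>v-v^S^S=>v-v^v^S=>v-v^v^v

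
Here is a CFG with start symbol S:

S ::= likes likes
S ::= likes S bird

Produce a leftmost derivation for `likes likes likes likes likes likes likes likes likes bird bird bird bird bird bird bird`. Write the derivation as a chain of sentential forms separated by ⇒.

S ⇒ likes S bird   [S ::= likes S bird]
likes S bird ⇒ likes likes S bird bird   [S ::= likes S bird]
likes likes S bird bird ⇒ likes likes likes S bird bird bird   [S ::= likes S bird]
likes likes likes S bird bird bird ⇒ likes likes likes likes S bird bird bird bird   [S ::= likes S bird]
likes likes likes likes S bird bird bird bird ⇒ likes likes likes likes likes S bird bird bird bird bird   [S ::= likes S bird]
likes likes likes likes likes S bird bird bird bird bird ⇒ likes likes likes likes likes likes S bird bird bird bird bird bird   [S ::= likes S bird]
likes likes likes likes likes likes S bird bird bird bird bird bird ⇒ likes likes likes likes likes likes likes S bird bird bird bird bird bird bird   [S ::= likes S bird]
likes likes likes likes likes likes likes S bird bird bird bird bird bird bird ⇒ likes likes likes likes likes likes likes likes likes bird bird bird bird bird bird bird   [S ::= likes likes]

S ⇒ likes S bird ⇒ likes likes S bird bird ⇒ likes likes likes S bird bird bird ⇒ likes likes likes likes S bird bird bird bird ⇒ likes likes likes likes likes S bird bird bird bird bird ⇒ likes likes likes likes likes likes S bird bird bird bird bird bird ⇒ likes likes likes likes likes likes likes S bird bird bird bird bird bird bird ⇒ likes likes likes likes likes likes likes likes likes bird bird bird bird bird bird bird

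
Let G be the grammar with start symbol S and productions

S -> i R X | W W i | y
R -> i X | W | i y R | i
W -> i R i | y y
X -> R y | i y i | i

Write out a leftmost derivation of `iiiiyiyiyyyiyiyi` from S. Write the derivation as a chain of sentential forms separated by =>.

S=>iRX=>iiXX=>iiRyX=>iiWyX=>iiiRiyX=>iiiiyRiyX=>iiiiyiyRiyX=>iiiiyiyiyRiyX=>iiiiyiyiyWiyX=>iiiiyiyiyyyiyX=>iiiiyiyiyyyiyiyi

S => iRX   [S -> i R X]
iRX => iiXX   [R -> i X]
iiXX => iiRyX   [X -> R y]
iiRyX => iiWyX   [R -> W]
iiWyX => iiiRiyX   [W -> i R i]
iiiRiyX => iiiiyRiyX   [R -> i y R]
iiiiyRiyX => iiiiyiyRiyX   [R -> i y R]
iiiiyiyRiyX => iiiiyiyiyRiyX   [R -> i y R]
iiiiyiyiyRiyX => iiiiyiyiyWiyX   [R -> W]
iiiiyiyiyWiyX => iiiiyiyiyyyiyX   [W -> y y]
iiiiyiyiyyyiyX => iiiiyiyiyyyiyiyi   [X -> i y i]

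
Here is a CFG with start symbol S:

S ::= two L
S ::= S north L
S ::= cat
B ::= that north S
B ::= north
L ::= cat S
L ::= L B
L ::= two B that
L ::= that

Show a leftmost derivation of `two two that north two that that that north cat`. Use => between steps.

S => two L => two L B => two two B that B => two two that north S that B => two two that north two L that B => two two that north two that that B => two two that north two that that that north S => two two that north two that that that north cat

S => two L   [S ::= two L]
two L => two L B   [L ::= L B]
two L B => two two B that B   [L ::= two B that]
two two B that B => two two that north S that B   [B ::= that north S]
two two that north S that B => two two that north two L that B   [S ::= two L]
two two that north two L that B => two two that north two that that B   [L ::= that]
two two that north two that that B => two two that north two that that that north S   [B ::= that north S]
two two that north two that that that north S => two two that north two that that that north cat   [S ::= cat]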